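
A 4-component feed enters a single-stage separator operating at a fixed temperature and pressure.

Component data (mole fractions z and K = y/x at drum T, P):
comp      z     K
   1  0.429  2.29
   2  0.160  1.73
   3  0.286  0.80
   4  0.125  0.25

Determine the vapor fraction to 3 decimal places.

Newton–Raphson from ψ = 0.5:
  ψ = 0.500: g = 0.2084, g' = -0.504 → ψ = 0.914
  ψ = 0.914: g = -0.0439, g' = -0.908 → ψ = 0.865
  ψ = 0.865: g = -0.0033, g' = -0.779 → ψ = 0.861
Converged at ψ = 0.861.

ψ = 0.861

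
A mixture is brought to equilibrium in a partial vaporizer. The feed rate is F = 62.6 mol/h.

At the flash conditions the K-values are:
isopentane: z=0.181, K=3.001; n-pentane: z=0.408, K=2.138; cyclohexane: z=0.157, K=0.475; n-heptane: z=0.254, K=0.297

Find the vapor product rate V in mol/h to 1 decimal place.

V = 38.4 mol/h

Newton iteration, ψ⁰ = 0.5:
  ψ = 0.500: g = 0.0899, g' = -0.774 → ψ = 0.616
  ψ = 0.616: g = -0.0017, g' = -0.813 → ψ = 0.614
Converged at ψ = 0.614.
Then V = ψ·F = 0.6140·62.6 = 38.4 mol/h and L = F − V = 24.2 mol/h.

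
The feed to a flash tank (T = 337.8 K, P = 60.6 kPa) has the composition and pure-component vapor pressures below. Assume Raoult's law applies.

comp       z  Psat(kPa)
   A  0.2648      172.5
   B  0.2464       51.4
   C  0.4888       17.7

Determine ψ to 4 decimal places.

Raoult's law: Kᵢ = Pᵢˢᵃᵗ/P = Pᵢˢᵃᵗ/60.6.
  K_A = 172.5/60.6 = 2.846535, K_B = 51.4/60.6 = 0.848185, K_C = 17.7/60.6 = 0.292079
Material balance + equilibrium reduce to Σ zᵢ(Kᵢ−1)/(1+ψ(Kᵢ−1)) = 0.
Check two-phase: ΣzᵢKᵢ = 1.1055 > 1 and Σzᵢ/Kᵢ = 2.0570 > 1, so g(0) = 0.1055 > 0 and g(1) = -1.0570 < 0.
Iterate (Newton) starting at ψ = 0.68:
  ψ = 0.6800: g = -0.49216, g' = -1.0953 → ψ = 0.2307
  ψ = 0.2307: g = -0.10941, g' = -0.8001 → ψ = 0.0939
  ψ = 0.0939: g = 0.00809, g' = -0.9427 → ψ = 0.1025
Converged at ψ = 0.1025.

ψ = 0.1025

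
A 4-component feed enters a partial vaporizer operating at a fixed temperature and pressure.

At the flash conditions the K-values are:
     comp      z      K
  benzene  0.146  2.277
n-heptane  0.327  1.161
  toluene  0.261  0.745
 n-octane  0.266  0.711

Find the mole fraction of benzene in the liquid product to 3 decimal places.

Material balance + equilibrium reduce to Σ zᵢ(Kᵢ−1)/(1+ψ(Kᵢ−1)) = 0.
Check two-phase: ΣzᵢKᵢ = 1.096 > 1 and Σzᵢ/Kᵢ = 1.070 > 1, so g(0) = 0.096 > 0 and g(1) = -0.070 < 0.
Newton iteration, ψ⁰ = 0.55:
  ψ = 0.550: g = -0.0109, g' = -0.144 → ψ = 0.474
  ψ = 0.474: g = 0.0003, g' = -0.152 → ψ = 0.476
Converged at ψ = 0.476.
Compositions from xᵢ = zᵢ/(1+ψ(Kᵢ−1)), yᵢ = Kᵢxᵢ:
  benzene: x = 0.091, y = 0.207
  n-heptane: x = 0.304, y = 0.353
  toluene: x = 0.297, y = 0.221
  n-octane: x = 0.308, y = 0.219

x_benzene = 0.091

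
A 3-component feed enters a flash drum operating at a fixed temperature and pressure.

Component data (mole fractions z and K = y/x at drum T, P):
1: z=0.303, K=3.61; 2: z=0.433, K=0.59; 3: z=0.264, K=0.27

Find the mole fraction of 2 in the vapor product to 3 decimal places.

Let β = V/F and solve Σ zᵢ(Kᵢ−1)/(1+β(Kᵢ−1)) = 0.
Check two-phase: ΣzᵢKᵢ = 1.421 > 1 and Σzᵢ/Kᵢ = 1.796 > 1, so g(0) = 0.421 > 0 and g(1) = -0.796 < 0.
Iterate (Newton) starting at β = 0.69:
  β = 0.690: g = -0.3535, g' = -0.976 → β = 0.328
  β = 0.328: g = -0.0322, g' = -0.940 → β = 0.293
  β = 0.293: g = 0.0007, g' = -0.984 → β = 0.294
Converged at β = 0.294.
Compositions from xᵢ = zᵢ/(1+β(Kᵢ−1)), yᵢ = Kᵢxᵢ:
  1: x = 0.171, y = 0.619
  2: x = 0.492, y = 0.291
  3: x = 0.336, y = 0.091

y_2 = 0.291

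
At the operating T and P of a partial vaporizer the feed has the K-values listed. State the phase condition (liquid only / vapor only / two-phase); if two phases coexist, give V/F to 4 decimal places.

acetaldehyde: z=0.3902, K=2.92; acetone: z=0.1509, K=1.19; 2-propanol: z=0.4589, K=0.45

ΣzᵢKᵢ = 1.5255; Σzᵢ/Kᵢ = 1.2802.
Both exceed 1, so a two-phase solution exists.
Rachford–Rice: g(ψ) = Σ zᵢ(Kᵢ−1)/(1+ψ(Kᵢ−1)) = 0.
Iterate (Newton) starting at ψ = 0.48:
  ψ = 0.4800: g = 0.07322, g' = -0.6504 → ψ = 0.5926
  ψ = 0.5926: g = 0.00179, g' = -0.6247 → ψ = 0.5955
Converged at ψ = 0.5955.

two-phase, V/F = 0.5955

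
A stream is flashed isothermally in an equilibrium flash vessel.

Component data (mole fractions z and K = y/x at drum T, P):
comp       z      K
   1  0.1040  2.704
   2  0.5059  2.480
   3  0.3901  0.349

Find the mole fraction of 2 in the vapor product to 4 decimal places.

y_2 = 0.6255

Material balance + equilibrium reduce to Σ zᵢ(Kᵢ−1)/(1+V/F(Kᵢ−1)) = 0.
g(0) = ΣzᵢKᵢ − 1 = 0.6720 and g(1) = 1 − Σzᵢ/Kᵢ = -0.3602, so a root lies in (0, 1).
Iterate (Newton) starting at V/F = 0.46:
  V/F = 0.4600: g = 0.18229, g' = -0.8240 → V/F = 0.6812
  V/F = 0.6812: g = -0.00148, g' = -0.8732 → V/F = 0.6795
Converged at V/F = 0.6795.
Compositions from xᵢ = zᵢ/(1+V/F(Kᵢ−1)), yᵢ = Kᵢxᵢ:
  1: x = 0.0482, y = 0.1303
  2: x = 0.2522, y = 0.6255
  3: x = 0.6996, y = 0.2442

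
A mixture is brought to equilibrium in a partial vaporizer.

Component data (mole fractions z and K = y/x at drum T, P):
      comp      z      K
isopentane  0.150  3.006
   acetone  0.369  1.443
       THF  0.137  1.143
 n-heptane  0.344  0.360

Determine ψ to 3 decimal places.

ψ = 0.457

Rachford–Rice: g(ψ) = Σ zᵢ(Kᵢ−1)/(1+ψ(Kᵢ−1)) = 0.
Check two-phase: ΣzᵢKᵢ = 1.264 > 1 and Σzᵢ/Kᵢ = 1.381 > 1, so g(0) = 0.264 > 0 and g(1) = -0.381 < 0.
Newton–Raphson from ψ = 0.41:
  ψ = 0.410: g = 0.0235, g' = -0.495 → ψ = 0.457
Converged at ψ = 0.457.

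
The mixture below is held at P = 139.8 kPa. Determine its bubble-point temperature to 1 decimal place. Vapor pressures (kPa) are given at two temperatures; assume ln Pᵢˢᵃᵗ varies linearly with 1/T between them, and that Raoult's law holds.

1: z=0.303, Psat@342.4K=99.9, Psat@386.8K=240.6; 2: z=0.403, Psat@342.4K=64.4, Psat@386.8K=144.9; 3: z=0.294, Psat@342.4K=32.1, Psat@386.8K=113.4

Bubble-point temperature: ΣzᵢPᵢˢᵃᵗ(T) = P. Interpolate ln Pᵢˢᵃᵗ = aᵢ + bᵢ/T.
  T = 342.4 K: ΣzᵢPᵢˢᵃᵗ = 65.66 kPa
  T = 386.8 K: ΣzᵢPᵢˢᵃᵗ = 164.64 kPa
  T = 364.6 K: ΣzᵢPᵢˢᵃᵗ = 106.59 kPa
  T = 375.7 K: ΣzᵢPᵢˢᵃᵗ = 133.22 kPa
  T = 381.2 K: ΣzᵢPᵢˢᵃᵗ = 148.16 kPa
  T = 378.4 K: ΣzᵢPᵢˢᵃᵗ = 140.40 kPa
Interpolating between 375.7 K and 378.4 K gives T ≈ 378.2 K.

T = 378.2 K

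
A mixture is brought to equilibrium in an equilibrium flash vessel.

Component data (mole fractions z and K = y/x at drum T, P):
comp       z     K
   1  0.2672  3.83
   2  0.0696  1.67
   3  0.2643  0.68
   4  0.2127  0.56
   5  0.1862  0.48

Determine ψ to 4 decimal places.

Newton iteration, ψ⁰ = 0.41:
  ψ = 0.4100: g = 0.05202, g' = -0.6563 → ψ = 0.4893
  ψ = 0.4893: g = 0.00282, g' = -0.5895 → ψ = 0.4941
Converged at ψ = 0.4941.

ψ = 0.4941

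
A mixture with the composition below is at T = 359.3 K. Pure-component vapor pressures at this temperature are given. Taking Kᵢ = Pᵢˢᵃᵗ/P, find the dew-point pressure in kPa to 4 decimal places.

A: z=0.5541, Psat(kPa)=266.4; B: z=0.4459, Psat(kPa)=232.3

Pdew = 250.0340 kPa

At the dew point ψ → 1, so Σzᵢ/Kᵢ = 1 with Kᵢ = Pᵢˢᵃᵗ/P ⇒ 1/P = Σzᵢ/Pᵢˢᵃᵗ.
1/P = 0.5541/266.4 + 0.4459/232.3 = 0.0039995 ⇒ P = 250.0340 kPa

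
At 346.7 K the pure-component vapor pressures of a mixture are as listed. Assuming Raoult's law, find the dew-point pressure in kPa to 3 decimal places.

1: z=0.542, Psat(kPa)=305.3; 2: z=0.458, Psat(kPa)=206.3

At the dew point ψ → 1, so Σzᵢ/Kᵢ = 1 with Kᵢ = Pᵢˢᵃᵗ/P ⇒ 1/P = Σzᵢ/Pᵢˢᵃᵗ.
1/P = 0.542/305.3 + 0.458/206.3 = 0.003995 ⇒ P = 250.290 kPa

Pdew = 250.290 kPa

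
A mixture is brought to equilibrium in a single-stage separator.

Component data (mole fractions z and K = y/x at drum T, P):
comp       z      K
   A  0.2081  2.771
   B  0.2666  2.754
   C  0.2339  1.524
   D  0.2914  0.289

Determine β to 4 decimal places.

β = 0.7544

Newton–Raphson from β = 0.5:
  β = 0.5000: g = 0.22024, g' = -0.8114 → β = 0.7715
  β = 0.7715: g = -0.01713, g' = -1.0199 → β = 0.7547
  β = 0.7547: g = -0.00025, g' = -0.9903 → β = 0.7544
Converged at β = 0.7544.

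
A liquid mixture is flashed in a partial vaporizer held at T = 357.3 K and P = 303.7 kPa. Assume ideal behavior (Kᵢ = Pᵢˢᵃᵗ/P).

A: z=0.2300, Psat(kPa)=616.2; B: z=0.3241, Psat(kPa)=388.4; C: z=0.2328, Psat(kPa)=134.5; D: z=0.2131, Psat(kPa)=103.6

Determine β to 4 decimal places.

Raoult's law: Kᵢ = Pᵢˢᵃᵗ/P = Pᵢˢᵃᵗ/303.7.
  K_A = 616.2/303.7 = 2.028976, K_B = 388.4/303.7 = 1.278894, K_C = 134.5/303.7 = 0.442871, K_D = 103.6/303.7 = 0.341126
Let β = V/F and solve Σ zᵢ(Kᵢ−1)/(1+β(Kᵢ−1)) = 0.
g(0) = ΣzᵢKᵢ − 1 = 0.0569 and g(1) = 1 − Σzᵢ/Kᵢ = -0.5171, so a root lies in (0, 1).
Newton iteration, β⁰ = 0.31:
  β = 0.3100: g = -0.07060, g' = -0.4130 → β = 0.1391
  β = 0.1391: g = -0.00111, g' = -0.4068 → β = 0.1363
Converged at β = 0.1363.

β = 0.1363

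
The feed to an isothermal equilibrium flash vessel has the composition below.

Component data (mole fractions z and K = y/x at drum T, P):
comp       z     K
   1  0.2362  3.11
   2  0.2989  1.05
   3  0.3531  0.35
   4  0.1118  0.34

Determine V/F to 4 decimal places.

V/F = 0.2214

Iterate (Newton) starting at V/F = 0.68:
  V/F = 0.6800: g = -0.32604, g' = -0.8175 → V/F = 0.2812
  V/F = 0.2812: g = -0.04391, g' = -0.7118 → V/F = 0.2195
  V/F = 0.2195: g = 0.00141, g' = -0.7615 → V/F = 0.2213
Converged at V/F = 0.2214.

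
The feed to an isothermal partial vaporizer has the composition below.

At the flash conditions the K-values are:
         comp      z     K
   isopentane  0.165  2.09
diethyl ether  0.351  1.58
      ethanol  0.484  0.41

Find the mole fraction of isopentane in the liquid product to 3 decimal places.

x_isopentane = 0.134

Iterate (Newton) starting at V/F = 0.64:
  V/F = 0.640: g = -0.2044, g' = -0.566 → V/F = 0.279
  V/F = 0.279: g = -0.0286, g' = -0.444 → V/F = 0.214
Converged at V/F = 0.214.
Compositions from xᵢ = zᵢ/(1+V/F(Kᵢ−1)), yᵢ = Kᵢxᵢ:
  isopentane: x = 0.134, y = 0.280
  diethyl ether: x = 0.312, y = 0.493
  ethanol: x = 0.554, y = 0.227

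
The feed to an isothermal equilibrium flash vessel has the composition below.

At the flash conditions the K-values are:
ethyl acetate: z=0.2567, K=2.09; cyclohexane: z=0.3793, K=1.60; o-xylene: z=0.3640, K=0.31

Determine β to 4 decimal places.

β = 0.4545

Material balance + equilibrium reduce to Σ zᵢ(Kᵢ−1)/(1+β(Kᵢ−1)) = 0.
Feasibility: ΣzᵢKᵢ = 1.2562, Σzᵢ/Kᵢ = 1.5341 — both > 1, two phases present.
Iterate (Newton) starting at β = 0.5:
  β = 0.5000: g = -0.02729, g' = -0.6125 → β = 0.4555
  β = 0.4555: g = -0.00055, g' = -0.5890 → β = 0.4545
Converged at β = 0.4545.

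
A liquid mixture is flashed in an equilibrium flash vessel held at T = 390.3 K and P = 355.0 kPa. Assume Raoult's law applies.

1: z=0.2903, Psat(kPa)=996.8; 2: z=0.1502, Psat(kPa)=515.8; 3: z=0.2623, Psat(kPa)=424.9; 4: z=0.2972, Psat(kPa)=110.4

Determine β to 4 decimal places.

β = 0.6036

Raoult's law: Kᵢ = Pᵢˢᵃᵗ/P = Pᵢˢᵃᵗ/355.0.
  K_1 = 996.8/355.0 = 2.807887, K_2 = 515.8/355.0 = 1.452958, K_3 = 424.9/355.0 = 1.196901, K_4 = 110.4/355.0 = 0.310986
Rachford–Rice: g(β) = Σ zᵢ(Kᵢ−1)/(1+β(Kᵢ−1)) = 0.
g(0) = ΣzᵢKᵢ − 1 = 0.4397 and g(1) = 1 − Σzᵢ/Kᵢ = -0.3816, so a root lies in (0, 1).
Newton–Raphson from β = 0.5:
  β = 0.5000: g = 0.06575, g' = -0.6190 → β = 0.6062
  β = 0.6062: g = -0.00174, g' = -0.6592 → β = 0.6036
Converged at β = 0.6036.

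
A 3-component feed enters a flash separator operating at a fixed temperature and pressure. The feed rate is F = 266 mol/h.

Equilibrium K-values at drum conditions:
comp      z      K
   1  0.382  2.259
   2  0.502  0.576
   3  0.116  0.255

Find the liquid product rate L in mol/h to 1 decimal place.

L = 189.2 mol/h

Material balance + equilibrium reduce to Σ zᵢ(Kᵢ−1)/(1+V/F(Kᵢ−1)) = 0.
Feasibility: ΣzᵢKᵢ = 1.182, Σzᵢ/Kᵢ = 1.496 — both > 1, two phases present.
Iterate (Newton) starting at V/F = 0.48:
  V/F = 0.480: g = -0.1020, g' = -0.534 → V/F = 0.289
Converged at V/F = 0.289.
Then V = V/F·F = 0.2889·266 = 76.8 mol/h and L = F − V = 189.2 mol/h.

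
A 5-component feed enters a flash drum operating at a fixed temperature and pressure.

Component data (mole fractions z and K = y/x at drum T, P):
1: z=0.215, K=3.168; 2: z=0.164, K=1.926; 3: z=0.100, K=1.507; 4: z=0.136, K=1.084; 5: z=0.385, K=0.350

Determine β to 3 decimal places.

Material balance + equilibrium reduce to Σ zᵢ(Kᵢ−1)/(1+β(Kᵢ−1)) = 0.
Feasibility: ΣzᵢKᵢ = 1.430, Σzᵢ/Kᵢ = 1.445 — both > 1, two phases present.
Iterate (Newton) starting at β = 0.61:
  β = 0.610: g = -0.0673, g' = -0.707 → β = 0.515
  β = 0.515: g = -0.0018, g' = -0.675 → β = 0.512
Converged at β = 0.512.

β = 0.512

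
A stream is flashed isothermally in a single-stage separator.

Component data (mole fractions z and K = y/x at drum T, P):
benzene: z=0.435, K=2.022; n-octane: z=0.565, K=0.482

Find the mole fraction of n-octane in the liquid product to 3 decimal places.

Rachford–Rice: g(ψ) = Σ zᵢ(Kᵢ−1)/(1+ψ(Kᵢ−1)) = 0.
Check two-phase: ΣzᵢKᵢ = 1.152 > 1 and Σzᵢ/Kᵢ = 1.387 > 1, so g(0) = 0.152 > 0 and g(1) = -0.387 < 0.
Binary case is linear: z₁(K₁−1)(1+ψ(K₂−1)) + z₂(K₂−1)(1+ψ(K₁−1)) = 0
⇒ ψ = [z₁(K₁−1)+z₂(K₂−1)] / [−(K₁−1)(K₂−1)] = 0.1519/0.5294 = 0.287
Compositions from xᵢ = zᵢ/(1+ψ(Kᵢ−1)), yᵢ = Kᵢxᵢ:
  benzene: x = 0.336, y = 0.680
  n-octane: x = 0.664, y = 0.320

x_n-octane = 0.664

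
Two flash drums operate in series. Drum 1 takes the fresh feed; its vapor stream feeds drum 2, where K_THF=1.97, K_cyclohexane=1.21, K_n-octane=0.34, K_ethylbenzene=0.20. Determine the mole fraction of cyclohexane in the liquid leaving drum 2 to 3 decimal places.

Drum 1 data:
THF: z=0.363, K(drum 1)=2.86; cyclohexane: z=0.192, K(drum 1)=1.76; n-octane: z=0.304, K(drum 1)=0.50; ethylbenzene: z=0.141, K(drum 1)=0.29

x_cyclohexane (drum 2) = 0.204

Drum 1:
Let ψ₁ = V/F and solve Σ zᵢ(Kᵢ−1)/(1+ψ₁(Kᵢ−1)) = 0.
Feasibility: ΣzᵢKᵢ = 1.569, Σzᵢ/Kᵢ = 1.330 — both > 1, two phases present.
Newton–Raphson from ψ₁ = 0.68:
  ψ₁ = 0.680: g = -0.0295, g' = -0.733 → ψ₁ = 0.640
  ψ₁ = 0.640: g = -0.0004, g' = -0.715 → ψ₁ = 0.639
Converged at ψ₁ = 0.639.
Drum-1 compositions:
  THF: x = 0.166, y = 0.474
  cyclohexane: x = 0.129, y = 0.227
  n-octane: x = 0.447, y = 0.223
  ethylbenzene: x = 0.258, y = 0.075
Drum-2 feed = drum-1 vapor: z₂ = (0.4743, 0.2274, 0.2234, 0.0749).
Drum 2:
Rachford–Rice: g(ψ₂) = Σ zᵢ(Kᵢ−1)/(1+ψ₂(Kᵢ−1)) = 0.
Check two-phase: ΣzᵢKᵢ = 1.301 > 1 and Σzᵢ/Kᵢ = 1.460 > 1, so g(0) = 0.301 > 0 and g(1) = -0.460 < 0.
Newton–Raphson from ψ₂ = 0.67:
  ψ₂ = 0.670: g = -0.0727, g' = -0.707 → ψ₂ = 0.567
  ψ₂ = 0.567: g = -0.0058, g' = -0.603 → ψ₂ = 0.558
  ψ₂ = 0.558: g = -0.0000, g' = -0.596 → ψ₂ = 0.557
Converged at ψ₂ = 0.557.
  THF: x = 0.308, y = 0.606
  cyclohexane: x = 0.204, y = 0.246
  n-octane: x = 0.353, y = 0.120
  ethylbenzene: x = 0.135, y = 0.027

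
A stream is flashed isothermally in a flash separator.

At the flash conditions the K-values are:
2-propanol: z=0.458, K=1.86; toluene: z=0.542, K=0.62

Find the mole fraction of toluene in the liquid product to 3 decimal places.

x_toluene = 0.694

Rachford–Rice: g(β) = Σ zᵢ(Kᵢ−1)/(1+β(Kᵢ−1)) = 0.
g(0) = ΣzᵢKᵢ − 1 = 0.188 and g(1) = 1 − Σzᵢ/Kᵢ = -0.120, so a root lies in (0, 1).
Newton iteration, β⁰ = 0.61:
  β = 0.610: g = -0.0098, g' = -0.278 → β = 0.575
Converged at β = 0.575.
Compositions from xᵢ = zᵢ/(1+β(Kᵢ−1)), yᵢ = Kᵢxᵢ:
  2-propanol: x = 0.306, y = 0.570
  toluene: x = 0.694, y = 0.430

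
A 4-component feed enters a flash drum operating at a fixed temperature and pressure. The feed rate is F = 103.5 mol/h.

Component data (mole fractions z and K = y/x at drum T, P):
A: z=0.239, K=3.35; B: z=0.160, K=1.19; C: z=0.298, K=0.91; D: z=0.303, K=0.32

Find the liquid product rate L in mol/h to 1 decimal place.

Rachford–Rice: g(ψ) = Σ zᵢ(Kᵢ−1)/(1+ψ(Kᵢ−1)) = 0.
g(0) = ΣzᵢKᵢ − 1 = 0.359 and g(1) = 1 − Σzᵢ/Kᵢ = -0.480, so a root lies in (0, 1).
Newton–Raphson from ψ = 0.5:
  ψ = 0.500: g = -0.0543, g' = -0.608 → ψ = 0.411
Converged at ψ = 0.411.
Then V = ψ·F = 0.4111·103.5 = 42.6 mol/h and L = F − V = 60.9 mol/h.

L = 60.9 mol/h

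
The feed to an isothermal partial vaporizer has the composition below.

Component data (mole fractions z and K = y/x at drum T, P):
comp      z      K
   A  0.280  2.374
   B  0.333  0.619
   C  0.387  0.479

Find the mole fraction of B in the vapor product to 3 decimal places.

y_B = 0.213

Let ψ = V/F and solve Σ zᵢ(Kᵢ−1)/(1+ψ(Kᵢ−1)) = 0.
Feasibility: ΣzᵢKᵢ = 1.056, Σzᵢ/Kᵢ = 1.464 — both > 1, two phases present.
Iterate (Newton) starting at ψ = 0.64:
  ψ = 0.640: g = -0.2656, g' = -0.471 → ψ = 0.076
  ψ = 0.076: g = 0.0079, g' = -0.599 → ψ = 0.089
Converged at ψ = 0.089.
Compositions from xᵢ = zᵢ/(1+ψ(Kᵢ−1)), yᵢ = Kᵢxᵢ:
  A: x = 0.249, y = 0.592
  B: x = 0.345, y = 0.213
  C: x = 0.406, y = 0.194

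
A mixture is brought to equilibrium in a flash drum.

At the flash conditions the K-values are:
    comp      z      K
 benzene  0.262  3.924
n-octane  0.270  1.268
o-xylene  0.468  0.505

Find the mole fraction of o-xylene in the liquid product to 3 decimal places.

x_o-xylene = 0.675

Rachford–Rice: g(ψ) = Σ zᵢ(Kᵢ−1)/(1+ψ(Kᵢ−1)) = 0.
g(0) = ΣzᵢKᵢ − 1 = 0.607 and g(1) = 1 − Σzᵢ/Kᵢ = -0.206, so a root lies in (0, 1).
Newton–Raphson from ψ = 0.5:
  ψ = 0.500: g = 0.0671, g' = -0.587 → ψ = 0.614
  ψ = 0.614: g = 0.0032, g' = -0.538 → ψ = 0.620
Converged at ψ = 0.620.
Compositions from xᵢ = zᵢ/(1+ψ(Kᵢ−1)), yᵢ = Kᵢxᵢ:
  benzene: x = 0.093, y = 0.365
  n-octane: x = 0.232, y = 0.294
  o-xylene: x = 0.675, y = 0.341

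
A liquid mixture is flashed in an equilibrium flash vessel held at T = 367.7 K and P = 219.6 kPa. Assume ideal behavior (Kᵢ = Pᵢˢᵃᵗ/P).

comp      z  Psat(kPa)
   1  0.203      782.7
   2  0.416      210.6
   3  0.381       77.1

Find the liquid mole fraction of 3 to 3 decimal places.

Raoult's law: Kᵢ = Pᵢˢᵃᵗ/P = Pᵢˢᵃᵗ/219.6.
  K_1 = 782.7/219.6 = 3.56421, K_2 = 210.6/219.6 = 0.95902, K_3 = 77.1/219.6 = 0.35109
Let β = V/F and solve Σ zᵢ(Kᵢ−1)/(1+β(Kᵢ−1)) = 0.
g(0) = ΣzᵢKᵢ − 1 = 0.256 and g(1) = 1 − Σzᵢ/Kᵢ = -0.576, so a root lies in (0, 1).
Iterate (Newton) starting at β = 0.37:
  β = 0.370: g = -0.0755, g' = -0.630 → β = 0.250
  β = 0.250: g = 0.0048, g' = -0.725 → β = 0.257
Converged at β = 0.257.
Compositions from xᵢ = zᵢ/(1+β(Kᵢ−1)), yᵢ = Kᵢxᵢ:
  1: x = 0.122, y = 0.436
  2: x = 0.420, y = 0.403
  3: x = 0.457, y = 0.161

x_3 = 0.457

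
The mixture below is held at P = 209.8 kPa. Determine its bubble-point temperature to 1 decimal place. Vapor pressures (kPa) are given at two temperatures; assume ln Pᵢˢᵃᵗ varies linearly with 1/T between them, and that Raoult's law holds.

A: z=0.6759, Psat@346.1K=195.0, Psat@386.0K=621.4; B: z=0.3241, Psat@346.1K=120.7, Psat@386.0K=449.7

Bubble-point temperature: ΣzᵢPᵢˢᵃᵗ(T) = P. Interpolate ln Pᵢˢᵃᵗ = aᵢ + bᵢ/T.
  T = 346.1 K: ΣzᵢPᵢˢᵃᵗ = 170.92 kPa
  T = 386.0 K: ΣzᵢPᵢˢᵃᵗ = 565.75 kPa
  T = 366.1 K: ΣzᵢPᵢˢᵃᵗ = 321.57 kPa
  T = 356.1 K: ΣzᵢPᵢˢᵃᵗ = 236.50 kPa
  T = 351.1 K: ΣzᵢPᵢˢᵃᵗ = 201.51 kPa
  T = 353.6 K: ΣzᵢPᵢˢᵃᵗ = 218.42 kPa
Interpolating between 351.1 K and 353.6 K gives T ≈ 352.3 K.

T = 352.3 K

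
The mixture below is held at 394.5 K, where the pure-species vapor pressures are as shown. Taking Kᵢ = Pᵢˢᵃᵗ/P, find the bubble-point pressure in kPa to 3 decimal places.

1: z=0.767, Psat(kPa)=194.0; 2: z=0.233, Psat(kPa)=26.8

At the bubble point ψ → 0, so ΣzᵢKᵢ = 1 with Kᵢ = Pᵢˢᵃᵗ/P ⇒ P = ΣzᵢPᵢˢᵃᵗ.
P = 0.767·194.0 + 0.233·26.8 = 155.042 kPa

Pbub = 155.042 kPa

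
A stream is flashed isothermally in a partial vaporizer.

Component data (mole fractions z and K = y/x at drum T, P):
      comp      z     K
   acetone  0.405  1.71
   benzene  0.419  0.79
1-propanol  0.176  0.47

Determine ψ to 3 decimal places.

ψ = 0.442

Rachford–Rice: g(ψ) = Σ zᵢ(Kᵢ−1)/(1+ψ(Kᵢ−1)) = 0.
Feasibility: ΣzᵢKᵢ = 1.106, Σzᵢ/Kᵢ = 1.142 — both > 1, two phases present.
Newton iteration, ψ⁰ = 0.5:
  ψ = 0.500: g = -0.0130, g' = -0.226 → ψ = 0.442
Converged at ψ = 0.442.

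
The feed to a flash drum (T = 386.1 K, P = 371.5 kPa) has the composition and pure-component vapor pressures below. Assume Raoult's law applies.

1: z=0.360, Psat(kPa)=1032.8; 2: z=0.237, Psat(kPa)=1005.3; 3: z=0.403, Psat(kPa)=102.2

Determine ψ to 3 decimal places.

Raoult's law: Kᵢ = Pᵢˢᵃᵗ/P = Pᵢˢᵃᵗ/371.5.
  K_1 = 1032.8/371.5 = 2.78008, K_2 = 1005.3/371.5 = 2.70606, K_3 = 102.2/371.5 = 0.27510
Newton iteration, ψ⁰ = 0.5:
  ψ = 0.500: g = 0.0990, g' = -1.041 → ψ = 0.595
  ψ = 0.595: g = -0.0020, g' = -1.094 → ψ = 0.593
Converged at ψ = 0.593.

ψ = 0.593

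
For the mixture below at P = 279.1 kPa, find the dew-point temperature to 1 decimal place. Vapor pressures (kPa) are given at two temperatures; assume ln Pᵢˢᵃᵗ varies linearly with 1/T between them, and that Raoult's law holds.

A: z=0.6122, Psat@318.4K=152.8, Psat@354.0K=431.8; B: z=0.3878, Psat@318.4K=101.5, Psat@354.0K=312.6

T = 343.4 K

Dew-point temperature: Σzᵢ·P/Pᵢˢᵃᵗ(T) = 1. Interpolate ln Pᵢˢᵃᵗ = aᵢ + bᵢ/T.
  T = 318.4 K: ΣzᵢP/Pᵢˢᵃᵗ = 2.1846
  T = 354.0 K: ΣzᵢP/Pᵢˢᵃᵗ = 0.7419
  T = 336.2 K: ΣzᵢP/Pᵢˢᵃᵗ = 1.2370
  T = 345.1 K: ΣzᵢP/Pᵢˢᵃᵗ = 0.9517
  T = 340.6 K: ΣzᵢP/Pᵢˢᵃᵗ = 1.0847
  T = 342.9 K: ΣzᵢP/Pᵢˢᵃᵗ = 1.0141
Interpolating between 342.9 K and 345.1 K gives T ≈ 343.4 K.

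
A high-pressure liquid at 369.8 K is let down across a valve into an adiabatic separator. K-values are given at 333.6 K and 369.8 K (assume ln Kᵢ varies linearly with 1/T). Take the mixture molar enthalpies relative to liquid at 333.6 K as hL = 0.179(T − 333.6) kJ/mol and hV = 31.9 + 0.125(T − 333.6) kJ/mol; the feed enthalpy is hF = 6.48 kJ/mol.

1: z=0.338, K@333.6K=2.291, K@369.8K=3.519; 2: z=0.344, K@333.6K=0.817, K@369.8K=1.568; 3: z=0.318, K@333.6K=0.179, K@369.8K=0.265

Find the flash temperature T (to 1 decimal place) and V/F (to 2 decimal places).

T = 335.5 K, V/F = 0.19

Adiabatic flash: solve Rachford–Rice at each trial T, then check hF = ψ·hV(T) + (1−ψ)·hL(T).
  T = 333.6 K: K = (2.291, 0.817, 0.179), RR gives ψ = 0.155, H_out = 4.929 kJ/mol
  T = 369.8 K: K = (3.519, 1.568, 0.265), RR gives ψ = 0.668, H_out = 26.479 kJ/mol
  T = 351.7 K: K = (2.871, 1.151, 0.220), RR gives ψ = 0.462, H_out = 17.525 kJ/mol
  T = 342.6 K: K = (2.571, 0.973, 0.199), RR gives ψ = 0.322, H_out = 11.724 kJ/mol
  T = 338.1 K: K = (2.429, 0.893, 0.189), RR gives ψ = 0.242, H_out = 8.465 kJ/mol
  T = 335.9 K: K = (2.361, 0.855, 0.184), RR gives ψ = 0.200, H_out = 6.773 kJ/mol
Linear interpolation between T = 333.6 (H_out = 4.929) and T = 335.9 (H_out = 6.773) on hF = 6.48 gives T ≈ 335.5 K, at which ψ = 0.19.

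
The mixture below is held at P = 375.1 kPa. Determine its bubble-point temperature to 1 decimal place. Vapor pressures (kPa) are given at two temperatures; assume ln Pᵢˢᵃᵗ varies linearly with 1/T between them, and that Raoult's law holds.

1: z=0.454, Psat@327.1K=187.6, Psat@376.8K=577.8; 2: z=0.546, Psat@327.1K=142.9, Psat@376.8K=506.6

T = 360.2 K

Bubble-point temperature: ΣzᵢPᵢˢᵃᵗ(T) = P. Interpolate ln Pᵢˢᵃᵗ = aᵢ + bᵢ/T.
  T = 327.1 K: ΣzᵢPᵢˢᵃᵗ = 163.19 kPa
  T = 376.8 K: ΣzᵢPᵢˢᵃᵗ = 538.92 kPa
  T = 352.0 K: ΣzᵢPᵢˢᵃᵗ = 309.52 kPa
  T = 364.4 K: ΣzᵢPᵢˢᵃᵗ = 412.24 kPa
  T = 358.2 K: ΣzᵢPᵢˢᵃᵗ = 358.08 kPa
  T = 361.3 K: ΣzᵢPᵢˢᵃᵗ = 384.43 kPa
  T = 359.8 K: ΣzᵢPᵢˢᵃᵗ = 371.50 kPa
Interpolating between 359.8 K and 361.3 K gives T ≈ 360.2 K.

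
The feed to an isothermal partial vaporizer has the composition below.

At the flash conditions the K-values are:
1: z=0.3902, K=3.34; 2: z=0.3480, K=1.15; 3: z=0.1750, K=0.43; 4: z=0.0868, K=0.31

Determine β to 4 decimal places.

Let β = V/F and solve Σ zᵢ(Kᵢ−1)/(1+β(Kᵢ−1)) = 0.
Feasibility: ΣzᵢKᵢ = 1.8056, Σzᵢ/Kᵢ = 1.1064 — both > 1, two phases present.
Newton iteration, β⁰ = 0.48:
  β = 0.4800: g = 0.25186, g' = -0.6809 → β = 0.8499
  β = 0.8499: g = 0.01351, g' = -0.7009 → β = 0.8692
  β = 0.8692: g = -0.00018, g' = -0.7195 → β = 0.8689
Converged at β = 0.8689.

β = 0.8689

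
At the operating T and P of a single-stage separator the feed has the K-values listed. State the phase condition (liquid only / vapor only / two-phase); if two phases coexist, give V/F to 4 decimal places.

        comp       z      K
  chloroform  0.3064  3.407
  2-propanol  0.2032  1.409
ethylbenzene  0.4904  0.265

two-phase, V/F = 0.3381

ΣzᵢKᵢ = 1.4602; Σzᵢ/Kᵢ = 2.0847.
Both exceed 1, so a two-phase solution exists.
Rachford–Rice: g(ψ) = Σ zᵢ(Kᵢ−1)/(1+ψ(Kᵢ−1)) = 0.
Iterate (Newton) starting at ψ = 0.5:
  ψ = 0.5000: g = -0.16618, g' = -1.0513 → ψ = 0.3419
  ψ = 0.3419: g = -0.00397, g' = -1.0329 → ψ = 0.3381
Converged at ψ = 0.3381.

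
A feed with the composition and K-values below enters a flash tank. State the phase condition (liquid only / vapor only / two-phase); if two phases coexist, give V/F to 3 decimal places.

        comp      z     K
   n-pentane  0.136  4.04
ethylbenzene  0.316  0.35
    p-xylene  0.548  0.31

ΣzᵢKᵢ = 0.830; Σzᵢ/Kᵢ = 2.704.
Since ΣzᵢKᵢ < 1 the mixture is below its bubble point — single liquid phase.

liquid only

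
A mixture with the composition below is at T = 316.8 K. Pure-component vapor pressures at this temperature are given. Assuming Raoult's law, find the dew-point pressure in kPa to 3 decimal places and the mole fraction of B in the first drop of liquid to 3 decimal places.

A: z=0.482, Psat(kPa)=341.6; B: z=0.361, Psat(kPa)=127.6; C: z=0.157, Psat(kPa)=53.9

At the dew point ψ → 1, so Σzᵢ/Kᵢ = 1 with Kᵢ = Pᵢˢᵃᵗ/P ⇒ 1/P = Σzᵢ/Pᵢˢᵃᵗ.
1/P = 0.482/341.6 + 0.361/127.6 + 0.157/53.9 = 0.007153 ⇒ P = 139.802 kPa
xᵢ = zᵢP/Pᵢˢᵃᵗ ⇒ x_B = 0.361·139.802/127.6 = 0.396

Pdew = 139.802 kPa, x_B = 0.396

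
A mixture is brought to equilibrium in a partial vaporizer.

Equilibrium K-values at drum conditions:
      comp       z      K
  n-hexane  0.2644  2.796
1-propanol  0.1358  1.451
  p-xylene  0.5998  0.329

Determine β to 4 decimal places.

Newton iteration, β⁰ = 0.69:
  β = 0.6900: g = -0.49068, g' = -1.1226 → β = 0.2529
  β = 0.2529: g = -0.10321, g' = -0.8173 → β = 0.1266
  β = 0.1266: g = 0.00498, g' = -0.9133 → β = 0.1321
Converged at β = 0.1321.

β = 0.1321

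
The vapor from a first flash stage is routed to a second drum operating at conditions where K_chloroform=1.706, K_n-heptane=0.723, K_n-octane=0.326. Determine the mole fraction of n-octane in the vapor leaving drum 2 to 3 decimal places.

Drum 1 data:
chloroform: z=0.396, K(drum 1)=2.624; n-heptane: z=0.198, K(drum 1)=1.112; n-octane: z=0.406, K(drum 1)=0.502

Drum 1:
Newton iteration, ψ₁⁰ = 0.5:
  ψ₁ = 0.500: g = 0.1067, g' = -0.499 → ψ₁ = 0.714
  ψ₁ = 0.714: g = 0.0046, g' = -0.469 → ψ₁ = 0.724
Converged at ψ₁ = 0.724.
Drum-1 compositions:
  chloroform: x = 0.182, y = 0.478
  n-heptane: x = 0.183, y = 0.204
  n-octane: x = 0.635, y = 0.319
Drum-2 feed = drum-1 vapor: z₂ = (0.4777, 0.2037, 0.3187).
Drum 2:
Rachford–Rice: g(ψ₂) = Σ zᵢ(Kᵢ−1)/(1+ψ₂(Kᵢ−1)) = 0.
Feasibility: ΣzᵢKᵢ = 1.066, Σzᵢ/Kᵢ = 1.539 — both > 1, two phases present.
Newton iteration, ψ₂⁰ = 0.5:
  ψ₂ = 0.500: g = -0.1402, g' = -0.480 → ψ₂ = 0.208
  ψ₂ = 0.208: g = -0.0157, g' = -0.394 → ψ₂ = 0.168
Converged at ψ₂ = 0.168.
  chloroform: x = 0.427, y = 0.728
  n-heptane: x = 0.214, y = 0.154
  n-octane: x = 0.359, y = 0.117

y_n-octane (drum 2) = 0.117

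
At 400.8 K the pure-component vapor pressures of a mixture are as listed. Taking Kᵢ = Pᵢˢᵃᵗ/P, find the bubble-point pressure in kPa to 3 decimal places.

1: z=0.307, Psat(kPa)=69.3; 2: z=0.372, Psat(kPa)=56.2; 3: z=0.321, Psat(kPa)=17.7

Pbub = 47.863 kPa

At the bubble point ψ → 0, so ΣzᵢKᵢ = 1 with Kᵢ = Pᵢˢᵃᵗ/P ⇒ P = ΣzᵢPᵢˢᵃᵗ.
P = 0.307·69.3 + 0.372·56.2 + 0.321·17.7 = 47.863 kPa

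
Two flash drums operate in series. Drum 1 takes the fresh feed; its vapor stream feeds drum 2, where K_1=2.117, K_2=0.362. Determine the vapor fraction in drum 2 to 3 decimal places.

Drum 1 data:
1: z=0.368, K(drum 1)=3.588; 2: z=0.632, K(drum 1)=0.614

V/F (drum 2) = 0.252

Drum 1:
Material balance + equilibrium reduce to Σ zᵢ(Kᵢ−1)/(1+ψ₁(Kᵢ−1)) = 0.
g(0) = ΣzᵢKᵢ − 1 = 0.708 and g(1) = 1 − Σzᵢ/Kᵢ = -0.132, so a root lies in (0, 1).
Binary case is linear: z₁(K₁−1)(1+ψ₁(K₂−1)) + z₂(K₂−1)(1+ψ₁(K₁−1)) = 0
⇒ ψ₁ = [z₁(K₁−1)+z₂(K₂−1)] / [−(K₁−1)(K₂−1)] = 0.7084/0.9990 = 0.709
Drum-1 compositions:
  1: x = 0.130, y = 0.466
  2: x = 0.870, y = 0.534
Drum-2 feed = drum-1 vapor: z₂ = (0.4657, 0.5343).
Drum 2:
Iterate (Newton) starting at ψ₂ = 0.5:
  ψ₂ = 0.500: g = -0.1668, g' = -0.708 → ψ₂ = 0.264
  ψ₂ = 0.264: g = -0.0085, g' = -0.661 → ψ₂ = 0.252
Converged at ψ₂ = 0.252.
  1: x = 0.364, y = 0.770
  2: x = 0.636, y = 0.230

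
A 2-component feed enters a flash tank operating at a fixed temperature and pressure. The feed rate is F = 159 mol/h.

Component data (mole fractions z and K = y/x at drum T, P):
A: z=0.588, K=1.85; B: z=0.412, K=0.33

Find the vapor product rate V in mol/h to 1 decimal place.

Rachford–Rice: g(ψ) = Σ zᵢ(Kᵢ−1)/(1+ψ(Kᵢ−1)) = 0.
Check two-phase: ΣzᵢKᵢ = 1.224 > 1 and Σzᵢ/Kᵢ = 1.566 > 1, so g(0) = 0.224 > 0 and g(1) = -0.566 < 0.
Binary case is linear: z₁(K₁−1)(1+ψ(K₂−1)) + z₂(K₂−1)(1+ψ(K₁−1)) = 0
⇒ ψ = [z₁(K₁−1)+z₂(K₂−1)] / [−(K₁−1)(K₂−1)] = 0.2238/0.5695 = 0.393
Then V = ψ·F = 0.3929·159 = 62.5 mol/h and L = F − V = 96.5 mol/h.

V = 62.5 mol/h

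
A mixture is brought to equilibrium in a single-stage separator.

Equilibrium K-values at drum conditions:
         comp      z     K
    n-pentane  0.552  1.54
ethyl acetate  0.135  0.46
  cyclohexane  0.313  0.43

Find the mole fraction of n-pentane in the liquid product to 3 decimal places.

x_n-pentane = 0.510

Rachford–Rice: g(β) = Σ zᵢ(Kᵢ−1)/(1+β(Kᵢ−1)) = 0.
g(0) = ΣzᵢKᵢ − 1 = 0.047 and g(1) = 1 − Σzᵢ/Kᵢ = -0.380, so a root lies in (0, 1).
Newton iteration, β⁰ = 0.32:
  β = 0.320: g = -0.0522, g' = -0.327 → β = 0.160
  β = 0.160: g = -0.0018, g' = -0.307 → β = 0.154
Converged at β = 0.154.
Compositions from xᵢ = zᵢ/(1+β(Kᵢ−1)), yᵢ = Kᵢxᵢ:
  n-pentane: x = 0.510, y = 0.785
  ethyl acetate: x = 0.147, y = 0.068
  cyclohexane: x = 0.343, y = 0.148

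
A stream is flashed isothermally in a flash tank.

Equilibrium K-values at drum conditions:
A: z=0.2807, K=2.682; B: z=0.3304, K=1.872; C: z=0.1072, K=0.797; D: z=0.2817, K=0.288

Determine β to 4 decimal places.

Rachford–Rice: g(β) = Σ zᵢ(Kᵢ−1)/(1+β(Kᵢ−1)) = 0.
g(0) = ΣzᵢKᵢ − 1 = 0.5379 and g(1) = 1 − Σzᵢ/Kᵢ = -0.3938, so a root lies in (0, 1).
Iterate (Newton) starting at β = 0.32:
  β = 0.3200: g = 0.24916, g' = -0.7338 → β = 0.6596
  β = 0.6596: g = 0.00345, g' = -0.7933 → β = 0.6639
Converged at β = 0.6639.

β = 0.6639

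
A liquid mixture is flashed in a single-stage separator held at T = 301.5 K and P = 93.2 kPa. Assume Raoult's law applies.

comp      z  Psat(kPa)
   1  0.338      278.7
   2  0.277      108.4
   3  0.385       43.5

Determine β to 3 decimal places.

β = 0.689

Raoult's law: Kᵢ = Pᵢˢᵃᵗ/P = Pᵢˢᵃᵗ/93.2.
  K_1 = 278.7/93.2 = 2.99034, K_2 = 108.4/93.2 = 1.16309, K_3 = 43.5/93.2 = 0.46674
Material balance + equilibrium reduce to Σ zᵢ(Kᵢ−1)/(1+β(Kᵢ−1)) = 0.
g(0) = ΣzᵢKᵢ − 1 = 0.513 and g(1) = 1 − Σzᵢ/Kᵢ = -0.176, so a root lies in (0, 1).
Newton iteration, β⁰ = 0.31:
  β = 0.310: g = 0.2131, g' = -0.676 → β = 0.625
  β = 0.625: g = 0.0327, g' = -0.518 → β = 0.688
  β = 0.688: g = 0.0001, g' = -0.518 → β = 0.689
Converged at β = 0.689.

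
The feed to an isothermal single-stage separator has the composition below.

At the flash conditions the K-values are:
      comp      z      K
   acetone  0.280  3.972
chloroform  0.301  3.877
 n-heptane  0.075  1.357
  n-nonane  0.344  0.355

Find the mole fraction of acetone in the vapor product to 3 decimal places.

Rachford–Rice: g(V/F) = Σ zᵢ(Kᵢ−1)/(1+V/F(Kᵢ−1)) = 0.
Check two-phase: ΣzᵢKᵢ = 2.503 > 1 and Σzᵢ/Kᵢ = 1.172 > 1, so g(0) = 1.503 > 0 and g(1) = -0.172 < 0.
Newton–Raphson from V/F = 0.4:
  V/F = 0.400: g = 0.5072, g' = -1.322 → V/F = 0.784
  V/F = 0.784: g = 0.0883, g' = -1.049 → V/F = 0.868
  V/F = 0.868: g = -0.0034, g' = -1.141 → V/F = 0.865
Converged at V/F = 0.865.
Compositions from xᵢ = zᵢ/(1+V/F(Kᵢ−1)), yᵢ = Kᵢxᵢ:
  acetone: x = 0.078, y = 0.312
  chloroform: x = 0.086, y = 0.335
  n-heptane: x = 0.057, y = 0.078
  n-nonane: x = 0.778, y = 0.276

y_acetone = 0.312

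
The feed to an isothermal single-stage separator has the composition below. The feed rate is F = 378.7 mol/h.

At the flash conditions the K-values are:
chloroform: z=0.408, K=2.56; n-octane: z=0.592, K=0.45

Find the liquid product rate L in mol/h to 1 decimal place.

Material balance + equilibrium reduce to Σ zᵢ(Kᵢ−1)/(1+V/F(Kᵢ−1)) = 0.
g(0) = ΣzᵢKᵢ − 1 = 0.311 and g(1) = 1 − Σzᵢ/Kᵢ = -0.475, so a root lies in (0, 1).
Iterate (Newton) starting at V/F = 0.52:
  V/F = 0.520: g = -0.1046, g' = -0.654 → V/F = 0.360
  V/F = 0.360: g = 0.0016, g' = -0.686 → V/F = 0.362
Converged at V/F = 0.362.
Then V = V/F·F = 0.3623·378.7 = 137.2 mol/h and L = F − V = 241.5 mol/h.

L = 241.5 mol/h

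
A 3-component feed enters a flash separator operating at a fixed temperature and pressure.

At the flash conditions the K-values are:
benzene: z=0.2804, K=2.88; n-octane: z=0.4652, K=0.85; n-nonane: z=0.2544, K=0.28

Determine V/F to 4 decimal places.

Material balance + equilibrium reduce to Σ zᵢ(Kᵢ−1)/(1+V/F(Kᵢ−1)) = 0.
g(0) = ΣzᵢKᵢ − 1 = 0.2742 and g(1) = 1 − Σzᵢ/Kᵢ = -0.5532, so a root lies in (0, 1).
Newton–Raphson from V/F = 0.5:
  V/F = 0.5000: g = -0.08991, g' = -0.5975 → V/F = 0.3495
  V/F = 0.3495: g = -0.00029, g' = -0.6081 → V/F = 0.3490
Converged at V/F = 0.3490.

V/F = 0.3490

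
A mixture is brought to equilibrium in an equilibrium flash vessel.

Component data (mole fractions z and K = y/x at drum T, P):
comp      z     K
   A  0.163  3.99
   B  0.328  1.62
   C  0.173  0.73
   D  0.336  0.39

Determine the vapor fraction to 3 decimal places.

Material balance + equilibrium reduce to Σ zᵢ(Kᵢ−1)/(1+ψ(Kᵢ−1)) = 0.
g(0) = ΣzᵢKᵢ − 1 = 0.439 and g(1) = 1 − Σzᵢ/Kᵢ = -0.342, so a root lies in (0, 1).
Iterate (Newton) starting at ψ = 0.41:
  ψ = 0.410: g = 0.0553, g' = -0.613 → ψ = 0.500
  ψ = 0.500: g = 0.0015, g' = -0.583 → ψ = 0.503
Converged at ψ = 0.503.

ψ = 0.503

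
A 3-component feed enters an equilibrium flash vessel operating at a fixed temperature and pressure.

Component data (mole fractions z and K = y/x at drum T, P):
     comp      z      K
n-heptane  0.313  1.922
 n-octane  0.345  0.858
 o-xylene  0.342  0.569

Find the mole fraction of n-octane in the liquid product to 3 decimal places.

x_n-octane = 0.362

Material balance + equilibrium reduce to Σ zᵢ(Kᵢ−1)/(1+V/F(Kᵢ−1)) = 0.
Feasibility: ΣzᵢKᵢ = 1.092, Σzᵢ/Kᵢ = 1.166 — both > 1, two phases present.
Newton iteration, V/F⁰ = 0.62:
  V/F = 0.620: g = -0.0713, g' = -0.234 → V/F = 0.316
  V/F = 0.316: g = 0.0015, g' = -0.252 → V/F = 0.322
Converged at V/F = 0.322.
Compositions from xᵢ = zᵢ/(1+V/F(Kᵢ−1)), yᵢ = Kᵢxᵢ:
  n-heptane: x = 0.241, y = 0.464
  n-octane: x = 0.362, y = 0.310
  o-xylene: x = 0.397, y = 0.226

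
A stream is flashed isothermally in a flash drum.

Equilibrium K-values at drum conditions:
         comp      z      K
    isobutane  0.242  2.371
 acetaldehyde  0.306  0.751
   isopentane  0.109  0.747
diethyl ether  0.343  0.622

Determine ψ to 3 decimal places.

ψ = 0.230

Newton iteration, ψ⁰ = 0.5:
  ψ = 0.500: g = -0.0816, g' = -0.269 → ψ = 0.196
  ψ = 0.196: g = 0.0124, g' = -0.368 → ψ = 0.230
Converged at ψ = 0.230.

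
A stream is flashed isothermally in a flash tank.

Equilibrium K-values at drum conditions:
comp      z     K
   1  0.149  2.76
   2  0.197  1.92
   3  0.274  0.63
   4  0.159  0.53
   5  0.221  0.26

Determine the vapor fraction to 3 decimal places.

ψ = 0.142

Rachford–Rice: g(ψ) = Σ zᵢ(Kᵢ−1)/(1+ψ(Kᵢ−1)) = 0.
Check two-phase: ΣzᵢKᵢ = 1.104 > 1 and Σzᵢ/Kᵢ = 1.742 > 1, so g(0) = 0.104 > 0 and g(1) = -0.742 < 0.
Iterate (Newton) starting at ψ = 0.39:
  ψ = 0.390: g = -0.1510, g' = -0.596 → ψ = 0.137
  ψ = 0.137: g = 0.0039, g' = -0.663 → ψ = 0.142
Converged at ψ = 0.142.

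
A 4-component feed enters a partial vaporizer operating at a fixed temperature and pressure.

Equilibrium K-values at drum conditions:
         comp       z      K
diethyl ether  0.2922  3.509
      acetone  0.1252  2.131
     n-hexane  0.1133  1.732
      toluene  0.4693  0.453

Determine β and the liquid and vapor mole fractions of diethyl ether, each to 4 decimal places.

Iterate (Newton) starting at β = 0.5:
  β = 0.5000: g = 0.12300, g' = -0.7258 → β = 0.6695
  β = 0.6695: g = 0.00480, g' = -0.6849 → β = 0.6765
Converged at β = 0.6765.
Compositions from xᵢ = zᵢ/(1+β(Kᵢ−1)), yᵢ = Kᵢxᵢ:
  diethyl ether: x = 0.1083, y = 0.3801
  acetone: x = 0.0709, y = 0.1512
  n-hexane: x = 0.0758, y = 0.1312
  toluene: x = 0.7450, y = 0.3375

β = 0.6765, x_diethyl ether = 0.1083, y_diethyl ether = 0.3801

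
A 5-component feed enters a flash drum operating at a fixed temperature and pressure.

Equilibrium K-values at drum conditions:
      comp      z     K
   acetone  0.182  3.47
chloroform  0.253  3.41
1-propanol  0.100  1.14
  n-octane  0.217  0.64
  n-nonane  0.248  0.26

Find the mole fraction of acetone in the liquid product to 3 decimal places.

Rachford–Rice: g(V/F) = Σ zᵢ(Kᵢ−1)/(1+V/F(Kᵢ−1)) = 0.
Check two-phase: ΣzᵢKᵢ = 1.812 > 1 and Σzᵢ/Kᵢ = 1.507 > 1, so g(0) = 0.812 > 0 and g(1) = -0.507 < 0.
Newton–Raphson from V/F = 0.41:
  V/F = 0.410: g = 0.1882, g' = -0.966 → V/F = 0.605
  V/F = 0.605: g = 0.0092, g' = -0.914 → V/F = 0.615
Converged at V/F = 0.615.
Compositions from xᵢ = zᵢ/(1+V/F(Kᵢ−1)), yᵢ = Kᵢxᵢ:
  acetone: x = 0.072, y = 0.251
  chloroform: x = 0.102, y = 0.348
  1-propanol: x = 0.092, y = 0.105
  n-octane: x = 0.279, y = 0.178
  n-nonane: x = 0.455, y = 0.118

x_acetone = 0.072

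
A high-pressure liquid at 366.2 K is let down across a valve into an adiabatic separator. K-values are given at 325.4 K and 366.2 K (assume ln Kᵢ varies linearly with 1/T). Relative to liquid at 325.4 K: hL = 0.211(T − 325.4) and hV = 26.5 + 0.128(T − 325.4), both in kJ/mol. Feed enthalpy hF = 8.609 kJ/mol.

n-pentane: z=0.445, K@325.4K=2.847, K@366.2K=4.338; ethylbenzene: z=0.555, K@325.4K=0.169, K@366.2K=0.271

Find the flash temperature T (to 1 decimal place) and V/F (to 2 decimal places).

T = 332.1 K, V/F = 0.28

Adiabatic flash: solve Rachford–Rice at each trial T, then check hF = ψ·hV(T) + (1−ψ)·hL(T).
  T = 325.4 K: K = (2.847, 0.169), RR gives ψ = 0.235, H_out = 6.228 kJ/mol
  T = 366.2 K: K = (4.338, 0.271), RR gives ψ = 0.444, H_out = 18.875 kJ/mol
  T = 345.8 K: K = (3.558, 0.217), RR gives ψ = 0.351, H_out = 13.021 kJ/mol
  T = 335.6 K: K = (3.194, 0.192), RR gives ψ = 0.298, H_out = 9.794 kJ/mol
  T = 330.5 K: K = (3.018, 0.180), RR gives ψ = 0.268, H_out = 8.063 kJ/mol
  T = 333.1 K: K = (3.107, 0.186), RR gives ψ = 0.284, H_out = 8.957 kJ/mol
  T = 331.8 K: K = (3.062, 0.183), RR gives ψ = 0.276, H_out = 8.513 kJ/mol
Linear interpolation between T = 331.8 (H_out = 8.513) and T = 333.1 (H_out = 8.957) on hF = 8.609 gives T ≈ 332.1 K, at which ψ = 0.28.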